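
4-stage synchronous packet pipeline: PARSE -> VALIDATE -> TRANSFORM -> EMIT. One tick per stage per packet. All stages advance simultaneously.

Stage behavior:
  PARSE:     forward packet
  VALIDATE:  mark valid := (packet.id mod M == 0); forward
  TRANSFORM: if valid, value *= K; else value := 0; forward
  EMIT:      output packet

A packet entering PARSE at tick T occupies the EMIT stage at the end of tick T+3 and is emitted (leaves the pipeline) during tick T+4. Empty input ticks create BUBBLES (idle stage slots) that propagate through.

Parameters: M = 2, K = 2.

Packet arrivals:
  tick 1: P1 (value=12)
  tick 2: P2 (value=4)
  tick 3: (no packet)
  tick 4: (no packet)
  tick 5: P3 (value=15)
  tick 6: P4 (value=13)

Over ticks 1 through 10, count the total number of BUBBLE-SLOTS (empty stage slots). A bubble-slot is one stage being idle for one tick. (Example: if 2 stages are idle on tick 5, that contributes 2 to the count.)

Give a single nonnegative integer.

Tick 1: [PARSE:P1(v=12,ok=F), VALIDATE:-, TRANSFORM:-, EMIT:-] out:-; bubbles=3
Tick 2: [PARSE:P2(v=4,ok=F), VALIDATE:P1(v=12,ok=F), TRANSFORM:-, EMIT:-] out:-; bubbles=2
Tick 3: [PARSE:-, VALIDATE:P2(v=4,ok=T), TRANSFORM:P1(v=0,ok=F), EMIT:-] out:-; bubbles=2
Tick 4: [PARSE:-, VALIDATE:-, TRANSFORM:P2(v=8,ok=T), EMIT:P1(v=0,ok=F)] out:-; bubbles=2
Tick 5: [PARSE:P3(v=15,ok=F), VALIDATE:-, TRANSFORM:-, EMIT:P2(v=8,ok=T)] out:P1(v=0); bubbles=2
Tick 6: [PARSE:P4(v=13,ok=F), VALIDATE:P3(v=15,ok=F), TRANSFORM:-, EMIT:-] out:P2(v=8); bubbles=2
Tick 7: [PARSE:-, VALIDATE:P4(v=13,ok=T), TRANSFORM:P3(v=0,ok=F), EMIT:-] out:-; bubbles=2
Tick 8: [PARSE:-, VALIDATE:-, TRANSFORM:P4(v=26,ok=T), EMIT:P3(v=0,ok=F)] out:-; bubbles=2
Tick 9: [PARSE:-, VALIDATE:-, TRANSFORM:-, EMIT:P4(v=26,ok=T)] out:P3(v=0); bubbles=3
Tick 10: [PARSE:-, VALIDATE:-, TRANSFORM:-, EMIT:-] out:P4(v=26); bubbles=4
Total bubble-slots: 24

Answer: 24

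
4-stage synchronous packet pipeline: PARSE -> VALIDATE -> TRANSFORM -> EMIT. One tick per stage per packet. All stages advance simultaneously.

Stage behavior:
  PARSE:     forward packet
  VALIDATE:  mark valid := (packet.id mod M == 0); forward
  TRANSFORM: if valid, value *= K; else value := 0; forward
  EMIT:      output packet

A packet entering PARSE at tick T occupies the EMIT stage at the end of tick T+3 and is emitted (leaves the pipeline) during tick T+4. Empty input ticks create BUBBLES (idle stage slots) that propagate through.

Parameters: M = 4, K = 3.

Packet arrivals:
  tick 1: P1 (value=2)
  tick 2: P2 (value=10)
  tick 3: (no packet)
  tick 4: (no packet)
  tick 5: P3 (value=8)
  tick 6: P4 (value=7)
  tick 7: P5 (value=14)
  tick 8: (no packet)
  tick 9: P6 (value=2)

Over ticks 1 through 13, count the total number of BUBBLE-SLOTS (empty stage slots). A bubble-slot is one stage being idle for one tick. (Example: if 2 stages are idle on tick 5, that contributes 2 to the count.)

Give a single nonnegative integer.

Tick 1: [PARSE:P1(v=2,ok=F), VALIDATE:-, TRANSFORM:-, EMIT:-] out:-; bubbles=3
Tick 2: [PARSE:P2(v=10,ok=F), VALIDATE:P1(v=2,ok=F), TRANSFORM:-, EMIT:-] out:-; bubbles=2
Tick 3: [PARSE:-, VALIDATE:P2(v=10,ok=F), TRANSFORM:P1(v=0,ok=F), EMIT:-] out:-; bubbles=2
Tick 4: [PARSE:-, VALIDATE:-, TRANSFORM:P2(v=0,ok=F), EMIT:P1(v=0,ok=F)] out:-; bubbles=2
Tick 5: [PARSE:P3(v=8,ok=F), VALIDATE:-, TRANSFORM:-, EMIT:P2(v=0,ok=F)] out:P1(v=0); bubbles=2
Tick 6: [PARSE:P4(v=7,ok=F), VALIDATE:P3(v=8,ok=F), TRANSFORM:-, EMIT:-] out:P2(v=0); bubbles=2
Tick 7: [PARSE:P5(v=14,ok=F), VALIDATE:P4(v=7,ok=T), TRANSFORM:P3(v=0,ok=F), EMIT:-] out:-; bubbles=1
Tick 8: [PARSE:-, VALIDATE:P5(v=14,ok=F), TRANSFORM:P4(v=21,ok=T), EMIT:P3(v=0,ok=F)] out:-; bubbles=1
Tick 9: [PARSE:P6(v=2,ok=F), VALIDATE:-, TRANSFORM:P5(v=0,ok=F), EMIT:P4(v=21,ok=T)] out:P3(v=0); bubbles=1
Tick 10: [PARSE:-, VALIDATE:P6(v=2,ok=F), TRANSFORM:-, EMIT:P5(v=0,ok=F)] out:P4(v=21); bubbles=2
Tick 11: [PARSE:-, VALIDATE:-, TRANSFORM:P6(v=0,ok=F), EMIT:-] out:P5(v=0); bubbles=3
Tick 12: [PARSE:-, VALIDATE:-, TRANSFORM:-, EMIT:P6(v=0,ok=F)] out:-; bubbles=3
Tick 13: [PARSE:-, VALIDATE:-, TRANSFORM:-, EMIT:-] out:P6(v=0); bubbles=4
Total bubble-slots: 28

Answer: 28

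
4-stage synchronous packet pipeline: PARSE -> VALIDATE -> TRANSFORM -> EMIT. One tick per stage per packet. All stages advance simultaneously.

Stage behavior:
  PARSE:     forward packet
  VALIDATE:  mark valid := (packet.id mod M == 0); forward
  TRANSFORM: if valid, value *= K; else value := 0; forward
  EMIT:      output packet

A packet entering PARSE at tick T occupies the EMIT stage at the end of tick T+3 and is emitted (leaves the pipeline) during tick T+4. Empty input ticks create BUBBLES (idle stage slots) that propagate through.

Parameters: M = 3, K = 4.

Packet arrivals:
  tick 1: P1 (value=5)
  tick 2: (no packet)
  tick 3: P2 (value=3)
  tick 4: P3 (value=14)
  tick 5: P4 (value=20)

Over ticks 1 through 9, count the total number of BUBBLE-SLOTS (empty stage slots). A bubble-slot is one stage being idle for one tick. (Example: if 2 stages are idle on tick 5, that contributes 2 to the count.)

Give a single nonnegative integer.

Tick 1: [PARSE:P1(v=5,ok=F), VALIDATE:-, TRANSFORM:-, EMIT:-] out:-; bubbles=3
Tick 2: [PARSE:-, VALIDATE:P1(v=5,ok=F), TRANSFORM:-, EMIT:-] out:-; bubbles=3
Tick 3: [PARSE:P2(v=3,ok=F), VALIDATE:-, TRANSFORM:P1(v=0,ok=F), EMIT:-] out:-; bubbles=2
Tick 4: [PARSE:P3(v=14,ok=F), VALIDATE:P2(v=3,ok=F), TRANSFORM:-, EMIT:P1(v=0,ok=F)] out:-; bubbles=1
Tick 5: [PARSE:P4(v=20,ok=F), VALIDATE:P3(v=14,ok=T), TRANSFORM:P2(v=0,ok=F), EMIT:-] out:P1(v=0); bubbles=1
Tick 6: [PARSE:-, VALIDATE:P4(v=20,ok=F), TRANSFORM:P3(v=56,ok=T), EMIT:P2(v=0,ok=F)] out:-; bubbles=1
Tick 7: [PARSE:-, VALIDATE:-, TRANSFORM:P4(v=0,ok=F), EMIT:P3(v=56,ok=T)] out:P2(v=0); bubbles=2
Tick 8: [PARSE:-, VALIDATE:-, TRANSFORM:-, EMIT:P4(v=0,ok=F)] out:P3(v=56); bubbles=3
Tick 9: [PARSE:-, VALIDATE:-, TRANSFORM:-, EMIT:-] out:P4(v=0); bubbles=4
Total bubble-slots: 20

Answer: 20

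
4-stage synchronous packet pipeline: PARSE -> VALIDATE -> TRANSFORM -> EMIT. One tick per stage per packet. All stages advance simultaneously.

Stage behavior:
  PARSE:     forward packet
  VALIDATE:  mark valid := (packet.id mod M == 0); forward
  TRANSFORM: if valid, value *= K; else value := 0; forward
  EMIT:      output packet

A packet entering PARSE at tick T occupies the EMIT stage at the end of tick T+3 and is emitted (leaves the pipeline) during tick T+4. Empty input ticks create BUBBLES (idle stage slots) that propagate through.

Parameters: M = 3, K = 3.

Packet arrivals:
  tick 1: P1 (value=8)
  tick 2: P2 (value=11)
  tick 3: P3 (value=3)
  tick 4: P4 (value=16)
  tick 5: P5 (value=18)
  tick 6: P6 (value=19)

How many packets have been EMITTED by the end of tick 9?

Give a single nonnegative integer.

Tick 1: [PARSE:P1(v=8,ok=F), VALIDATE:-, TRANSFORM:-, EMIT:-] out:-; in:P1
Tick 2: [PARSE:P2(v=11,ok=F), VALIDATE:P1(v=8,ok=F), TRANSFORM:-, EMIT:-] out:-; in:P2
Tick 3: [PARSE:P3(v=3,ok=F), VALIDATE:P2(v=11,ok=F), TRANSFORM:P1(v=0,ok=F), EMIT:-] out:-; in:P3
Tick 4: [PARSE:P4(v=16,ok=F), VALIDATE:P3(v=3,ok=T), TRANSFORM:P2(v=0,ok=F), EMIT:P1(v=0,ok=F)] out:-; in:P4
Tick 5: [PARSE:P5(v=18,ok=F), VALIDATE:P4(v=16,ok=F), TRANSFORM:P3(v=9,ok=T), EMIT:P2(v=0,ok=F)] out:P1(v=0); in:P5
Tick 6: [PARSE:P6(v=19,ok=F), VALIDATE:P5(v=18,ok=F), TRANSFORM:P4(v=0,ok=F), EMIT:P3(v=9,ok=T)] out:P2(v=0); in:P6
Tick 7: [PARSE:-, VALIDATE:P6(v=19,ok=T), TRANSFORM:P5(v=0,ok=F), EMIT:P4(v=0,ok=F)] out:P3(v=9); in:-
Tick 8: [PARSE:-, VALIDATE:-, TRANSFORM:P6(v=57,ok=T), EMIT:P5(v=0,ok=F)] out:P4(v=0); in:-
Tick 9: [PARSE:-, VALIDATE:-, TRANSFORM:-, EMIT:P6(v=57,ok=T)] out:P5(v=0); in:-
Emitted by tick 9: ['P1', 'P2', 'P3', 'P4', 'P5']

Answer: 5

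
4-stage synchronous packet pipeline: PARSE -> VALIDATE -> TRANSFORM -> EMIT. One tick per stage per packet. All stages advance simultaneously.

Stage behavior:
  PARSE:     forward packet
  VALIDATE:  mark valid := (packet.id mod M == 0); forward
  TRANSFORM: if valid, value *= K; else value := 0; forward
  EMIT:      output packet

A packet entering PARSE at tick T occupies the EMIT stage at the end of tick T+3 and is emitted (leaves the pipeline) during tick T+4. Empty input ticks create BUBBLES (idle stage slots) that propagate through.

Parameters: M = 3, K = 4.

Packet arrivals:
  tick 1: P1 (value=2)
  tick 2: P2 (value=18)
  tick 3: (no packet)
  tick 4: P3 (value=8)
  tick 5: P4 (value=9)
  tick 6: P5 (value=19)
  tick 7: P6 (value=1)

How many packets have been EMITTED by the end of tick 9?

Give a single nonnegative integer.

Answer: 4

Derivation:
Tick 1: [PARSE:P1(v=2,ok=F), VALIDATE:-, TRANSFORM:-, EMIT:-] out:-; in:P1
Tick 2: [PARSE:P2(v=18,ok=F), VALIDATE:P1(v=2,ok=F), TRANSFORM:-, EMIT:-] out:-; in:P2
Tick 3: [PARSE:-, VALIDATE:P2(v=18,ok=F), TRANSFORM:P1(v=0,ok=F), EMIT:-] out:-; in:-
Tick 4: [PARSE:P3(v=8,ok=F), VALIDATE:-, TRANSFORM:P2(v=0,ok=F), EMIT:P1(v=0,ok=F)] out:-; in:P3
Tick 5: [PARSE:P4(v=9,ok=F), VALIDATE:P3(v=8,ok=T), TRANSFORM:-, EMIT:P2(v=0,ok=F)] out:P1(v=0); in:P4
Tick 6: [PARSE:P5(v=19,ok=F), VALIDATE:P4(v=9,ok=F), TRANSFORM:P3(v=32,ok=T), EMIT:-] out:P2(v=0); in:P5
Tick 7: [PARSE:P6(v=1,ok=F), VALIDATE:P5(v=19,ok=F), TRANSFORM:P4(v=0,ok=F), EMIT:P3(v=32,ok=T)] out:-; in:P6
Tick 8: [PARSE:-, VALIDATE:P6(v=1,ok=T), TRANSFORM:P5(v=0,ok=F), EMIT:P4(v=0,ok=F)] out:P3(v=32); in:-
Tick 9: [PARSE:-, VALIDATE:-, TRANSFORM:P6(v=4,ok=T), EMIT:P5(v=0,ok=F)] out:P4(v=0); in:-
Emitted by tick 9: ['P1', 'P2', 'P3', 'P4']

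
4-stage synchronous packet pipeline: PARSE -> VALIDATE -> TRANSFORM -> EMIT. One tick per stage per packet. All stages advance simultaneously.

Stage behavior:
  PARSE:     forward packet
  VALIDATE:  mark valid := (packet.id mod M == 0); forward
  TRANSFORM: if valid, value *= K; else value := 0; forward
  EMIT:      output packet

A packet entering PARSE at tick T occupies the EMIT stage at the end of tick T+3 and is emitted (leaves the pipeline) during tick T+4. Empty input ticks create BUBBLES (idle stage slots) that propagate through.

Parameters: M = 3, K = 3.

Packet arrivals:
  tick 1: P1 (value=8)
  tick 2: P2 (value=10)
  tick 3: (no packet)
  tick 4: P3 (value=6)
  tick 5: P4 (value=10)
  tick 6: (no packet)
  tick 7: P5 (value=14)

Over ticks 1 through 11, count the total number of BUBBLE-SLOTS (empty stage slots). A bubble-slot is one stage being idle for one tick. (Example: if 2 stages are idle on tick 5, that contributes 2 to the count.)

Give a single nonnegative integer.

Answer: 24

Derivation:
Tick 1: [PARSE:P1(v=8,ok=F), VALIDATE:-, TRANSFORM:-, EMIT:-] out:-; bubbles=3
Tick 2: [PARSE:P2(v=10,ok=F), VALIDATE:P1(v=8,ok=F), TRANSFORM:-, EMIT:-] out:-; bubbles=2
Tick 3: [PARSE:-, VALIDATE:P2(v=10,ok=F), TRANSFORM:P1(v=0,ok=F), EMIT:-] out:-; bubbles=2
Tick 4: [PARSE:P3(v=6,ok=F), VALIDATE:-, TRANSFORM:P2(v=0,ok=F), EMIT:P1(v=0,ok=F)] out:-; bubbles=1
Tick 5: [PARSE:P4(v=10,ok=F), VALIDATE:P3(v=6,ok=T), TRANSFORM:-, EMIT:P2(v=0,ok=F)] out:P1(v=0); bubbles=1
Tick 6: [PARSE:-, VALIDATE:P4(v=10,ok=F), TRANSFORM:P3(v=18,ok=T), EMIT:-] out:P2(v=0); bubbles=2
Tick 7: [PARSE:P5(v=14,ok=F), VALIDATE:-, TRANSFORM:P4(v=0,ok=F), EMIT:P3(v=18,ok=T)] out:-; bubbles=1
Tick 8: [PARSE:-, VALIDATE:P5(v=14,ok=F), TRANSFORM:-, EMIT:P4(v=0,ok=F)] out:P3(v=18); bubbles=2
Tick 9: [PARSE:-, VALIDATE:-, TRANSFORM:P5(v=0,ok=F), EMIT:-] out:P4(v=0); bubbles=3
Tick 10: [PARSE:-, VALIDATE:-, TRANSFORM:-, EMIT:P5(v=0,ok=F)] out:-; bubbles=3
Tick 11: [PARSE:-, VALIDATE:-, TRANSFORM:-, EMIT:-] out:P5(v=0); bubbles=4
Total bubble-slots: 24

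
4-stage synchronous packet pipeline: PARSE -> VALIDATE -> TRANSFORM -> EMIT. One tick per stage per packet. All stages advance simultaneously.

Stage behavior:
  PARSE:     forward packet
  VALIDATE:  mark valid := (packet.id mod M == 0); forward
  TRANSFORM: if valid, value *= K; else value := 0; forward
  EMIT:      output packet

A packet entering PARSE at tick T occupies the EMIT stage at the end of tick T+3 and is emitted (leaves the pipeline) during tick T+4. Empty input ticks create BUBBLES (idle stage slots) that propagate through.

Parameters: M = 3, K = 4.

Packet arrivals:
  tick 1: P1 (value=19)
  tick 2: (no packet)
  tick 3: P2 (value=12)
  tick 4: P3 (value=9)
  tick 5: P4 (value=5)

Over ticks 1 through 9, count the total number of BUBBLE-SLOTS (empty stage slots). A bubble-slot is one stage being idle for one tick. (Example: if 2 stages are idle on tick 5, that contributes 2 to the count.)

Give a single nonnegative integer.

Tick 1: [PARSE:P1(v=19,ok=F), VALIDATE:-, TRANSFORM:-, EMIT:-] out:-; bubbles=3
Tick 2: [PARSE:-, VALIDATE:P1(v=19,ok=F), TRANSFORM:-, EMIT:-] out:-; bubbles=3
Tick 3: [PARSE:P2(v=12,ok=F), VALIDATE:-, TRANSFORM:P1(v=0,ok=F), EMIT:-] out:-; bubbles=2
Tick 4: [PARSE:P3(v=9,ok=F), VALIDATE:P2(v=12,ok=F), TRANSFORM:-, EMIT:P1(v=0,ok=F)] out:-; bubbles=1
Tick 5: [PARSE:P4(v=5,ok=F), VALIDATE:P3(v=9,ok=T), TRANSFORM:P2(v=0,ok=F), EMIT:-] out:P1(v=0); bubbles=1
Tick 6: [PARSE:-, VALIDATE:P4(v=5,ok=F), TRANSFORM:P3(v=36,ok=T), EMIT:P2(v=0,ok=F)] out:-; bubbles=1
Tick 7: [PARSE:-, VALIDATE:-, TRANSFORM:P4(v=0,ok=F), EMIT:P3(v=36,ok=T)] out:P2(v=0); bubbles=2
Tick 8: [PARSE:-, VALIDATE:-, TRANSFORM:-, EMIT:P4(v=0,ok=F)] out:P3(v=36); bubbles=3
Tick 9: [PARSE:-, VALIDATE:-, TRANSFORM:-, EMIT:-] out:P4(v=0); bubbles=4
Total bubble-slots: 20

Answer: 20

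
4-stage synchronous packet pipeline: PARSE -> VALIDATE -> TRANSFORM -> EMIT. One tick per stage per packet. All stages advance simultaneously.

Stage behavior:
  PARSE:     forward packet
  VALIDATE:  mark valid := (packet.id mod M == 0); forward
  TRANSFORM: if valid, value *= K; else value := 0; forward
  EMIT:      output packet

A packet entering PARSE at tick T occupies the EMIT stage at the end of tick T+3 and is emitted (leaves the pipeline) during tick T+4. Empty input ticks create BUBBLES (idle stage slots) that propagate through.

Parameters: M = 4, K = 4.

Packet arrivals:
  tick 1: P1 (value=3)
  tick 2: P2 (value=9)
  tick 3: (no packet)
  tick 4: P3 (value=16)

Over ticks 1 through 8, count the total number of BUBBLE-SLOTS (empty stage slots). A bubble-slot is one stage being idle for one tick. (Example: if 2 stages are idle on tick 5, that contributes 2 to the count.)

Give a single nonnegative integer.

Tick 1: [PARSE:P1(v=3,ok=F), VALIDATE:-, TRANSFORM:-, EMIT:-] out:-; bubbles=3
Tick 2: [PARSE:P2(v=9,ok=F), VALIDATE:P1(v=3,ok=F), TRANSFORM:-, EMIT:-] out:-; bubbles=2
Tick 3: [PARSE:-, VALIDATE:P2(v=9,ok=F), TRANSFORM:P1(v=0,ok=F), EMIT:-] out:-; bubbles=2
Tick 4: [PARSE:P3(v=16,ok=F), VALIDATE:-, TRANSFORM:P2(v=0,ok=F), EMIT:P1(v=0,ok=F)] out:-; bubbles=1
Tick 5: [PARSE:-, VALIDATE:P3(v=16,ok=F), TRANSFORM:-, EMIT:P2(v=0,ok=F)] out:P1(v=0); bubbles=2
Tick 6: [PARSE:-, VALIDATE:-, TRANSFORM:P3(v=0,ok=F), EMIT:-] out:P2(v=0); bubbles=3
Tick 7: [PARSE:-, VALIDATE:-, TRANSFORM:-, EMIT:P3(v=0,ok=F)] out:-; bubbles=3
Tick 8: [PARSE:-, VALIDATE:-, TRANSFORM:-, EMIT:-] out:P3(v=0); bubbles=4
Total bubble-slots: 20

Answer: 20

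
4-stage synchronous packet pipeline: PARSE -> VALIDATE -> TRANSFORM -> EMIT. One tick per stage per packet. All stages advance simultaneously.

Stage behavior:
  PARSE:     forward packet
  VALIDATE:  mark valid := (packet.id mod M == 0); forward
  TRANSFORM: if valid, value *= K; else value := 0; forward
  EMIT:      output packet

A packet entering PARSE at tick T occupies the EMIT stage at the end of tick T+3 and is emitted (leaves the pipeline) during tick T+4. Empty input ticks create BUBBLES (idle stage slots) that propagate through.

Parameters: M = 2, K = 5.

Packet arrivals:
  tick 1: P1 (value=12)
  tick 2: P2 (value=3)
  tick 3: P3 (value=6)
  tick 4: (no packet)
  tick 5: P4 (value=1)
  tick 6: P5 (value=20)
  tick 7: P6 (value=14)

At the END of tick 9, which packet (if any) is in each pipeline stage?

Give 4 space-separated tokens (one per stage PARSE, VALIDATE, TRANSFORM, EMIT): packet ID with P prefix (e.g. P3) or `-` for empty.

Tick 1: [PARSE:P1(v=12,ok=F), VALIDATE:-, TRANSFORM:-, EMIT:-] out:-; in:P1
Tick 2: [PARSE:P2(v=3,ok=F), VALIDATE:P1(v=12,ok=F), TRANSFORM:-, EMIT:-] out:-; in:P2
Tick 3: [PARSE:P3(v=6,ok=F), VALIDATE:P2(v=3,ok=T), TRANSFORM:P1(v=0,ok=F), EMIT:-] out:-; in:P3
Tick 4: [PARSE:-, VALIDATE:P3(v=6,ok=F), TRANSFORM:P2(v=15,ok=T), EMIT:P1(v=0,ok=F)] out:-; in:-
Tick 5: [PARSE:P4(v=1,ok=F), VALIDATE:-, TRANSFORM:P3(v=0,ok=F), EMIT:P2(v=15,ok=T)] out:P1(v=0); in:P4
Tick 6: [PARSE:P5(v=20,ok=F), VALIDATE:P4(v=1,ok=T), TRANSFORM:-, EMIT:P3(v=0,ok=F)] out:P2(v=15); in:P5
Tick 7: [PARSE:P6(v=14,ok=F), VALIDATE:P5(v=20,ok=F), TRANSFORM:P4(v=5,ok=T), EMIT:-] out:P3(v=0); in:P6
Tick 8: [PARSE:-, VALIDATE:P6(v=14,ok=T), TRANSFORM:P5(v=0,ok=F), EMIT:P4(v=5,ok=T)] out:-; in:-
Tick 9: [PARSE:-, VALIDATE:-, TRANSFORM:P6(v=70,ok=T), EMIT:P5(v=0,ok=F)] out:P4(v=5); in:-
At end of tick 9: ['-', '-', 'P6', 'P5']

Answer: - - P6 P5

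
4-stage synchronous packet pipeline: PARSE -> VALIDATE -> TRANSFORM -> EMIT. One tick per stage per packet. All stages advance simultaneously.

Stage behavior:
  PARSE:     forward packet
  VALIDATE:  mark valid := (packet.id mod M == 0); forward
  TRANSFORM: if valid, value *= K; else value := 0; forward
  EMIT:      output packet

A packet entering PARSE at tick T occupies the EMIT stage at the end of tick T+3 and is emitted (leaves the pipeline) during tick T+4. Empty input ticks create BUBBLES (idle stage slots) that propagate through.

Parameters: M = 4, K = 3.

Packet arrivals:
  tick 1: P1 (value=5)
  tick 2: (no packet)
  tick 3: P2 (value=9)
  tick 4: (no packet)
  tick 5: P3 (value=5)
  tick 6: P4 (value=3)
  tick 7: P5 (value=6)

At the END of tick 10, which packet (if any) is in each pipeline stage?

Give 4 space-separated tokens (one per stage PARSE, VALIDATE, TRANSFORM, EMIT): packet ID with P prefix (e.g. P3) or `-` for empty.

Tick 1: [PARSE:P1(v=5,ok=F), VALIDATE:-, TRANSFORM:-, EMIT:-] out:-; in:P1
Tick 2: [PARSE:-, VALIDATE:P1(v=5,ok=F), TRANSFORM:-, EMIT:-] out:-; in:-
Tick 3: [PARSE:P2(v=9,ok=F), VALIDATE:-, TRANSFORM:P1(v=0,ok=F), EMIT:-] out:-; in:P2
Tick 4: [PARSE:-, VALIDATE:P2(v=9,ok=F), TRANSFORM:-, EMIT:P1(v=0,ok=F)] out:-; in:-
Tick 5: [PARSE:P3(v=5,ok=F), VALIDATE:-, TRANSFORM:P2(v=0,ok=F), EMIT:-] out:P1(v=0); in:P3
Tick 6: [PARSE:P4(v=3,ok=F), VALIDATE:P3(v=5,ok=F), TRANSFORM:-, EMIT:P2(v=0,ok=F)] out:-; in:P4
Tick 7: [PARSE:P5(v=6,ok=F), VALIDATE:P4(v=3,ok=T), TRANSFORM:P3(v=0,ok=F), EMIT:-] out:P2(v=0); in:P5
Tick 8: [PARSE:-, VALIDATE:P5(v=6,ok=F), TRANSFORM:P4(v=9,ok=T), EMIT:P3(v=0,ok=F)] out:-; in:-
Tick 9: [PARSE:-, VALIDATE:-, TRANSFORM:P5(v=0,ok=F), EMIT:P4(v=9,ok=T)] out:P3(v=0); in:-
Tick 10: [PARSE:-, VALIDATE:-, TRANSFORM:-, EMIT:P5(v=0,ok=F)] out:P4(v=9); in:-
At end of tick 10: ['-', '-', '-', 'P5']

Answer: - - - P5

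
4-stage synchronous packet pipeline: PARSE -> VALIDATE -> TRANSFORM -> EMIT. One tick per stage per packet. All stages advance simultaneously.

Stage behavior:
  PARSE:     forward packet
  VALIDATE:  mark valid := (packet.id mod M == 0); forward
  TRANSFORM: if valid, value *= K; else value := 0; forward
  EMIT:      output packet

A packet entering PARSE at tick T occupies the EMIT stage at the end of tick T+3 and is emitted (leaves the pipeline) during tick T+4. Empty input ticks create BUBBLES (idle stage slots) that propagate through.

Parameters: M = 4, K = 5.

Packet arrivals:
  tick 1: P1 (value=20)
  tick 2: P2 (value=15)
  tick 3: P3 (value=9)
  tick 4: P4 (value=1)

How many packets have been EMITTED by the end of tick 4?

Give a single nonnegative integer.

Answer: 0

Derivation:
Tick 1: [PARSE:P1(v=20,ok=F), VALIDATE:-, TRANSFORM:-, EMIT:-] out:-; in:P1
Tick 2: [PARSE:P2(v=15,ok=F), VALIDATE:P1(v=20,ok=F), TRANSFORM:-, EMIT:-] out:-; in:P2
Tick 3: [PARSE:P3(v=9,ok=F), VALIDATE:P2(v=15,ok=F), TRANSFORM:P1(v=0,ok=F), EMIT:-] out:-; in:P3
Tick 4: [PARSE:P4(v=1,ok=F), VALIDATE:P3(v=9,ok=F), TRANSFORM:P2(v=0,ok=F), EMIT:P1(v=0,ok=F)] out:-; in:P4
Emitted by tick 4: []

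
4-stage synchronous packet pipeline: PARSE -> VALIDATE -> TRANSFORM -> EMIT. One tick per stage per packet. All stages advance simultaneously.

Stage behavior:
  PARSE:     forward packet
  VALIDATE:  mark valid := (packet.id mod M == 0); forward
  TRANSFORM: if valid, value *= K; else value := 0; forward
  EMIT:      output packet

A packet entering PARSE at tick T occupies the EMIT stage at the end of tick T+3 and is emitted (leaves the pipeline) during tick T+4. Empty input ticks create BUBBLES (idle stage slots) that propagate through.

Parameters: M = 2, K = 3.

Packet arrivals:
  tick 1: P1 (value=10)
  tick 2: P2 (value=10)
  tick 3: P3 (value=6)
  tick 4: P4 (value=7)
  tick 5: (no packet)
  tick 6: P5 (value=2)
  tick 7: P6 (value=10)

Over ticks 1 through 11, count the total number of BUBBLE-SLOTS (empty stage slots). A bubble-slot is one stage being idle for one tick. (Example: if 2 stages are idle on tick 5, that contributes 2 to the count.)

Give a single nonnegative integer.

Tick 1: [PARSE:P1(v=10,ok=F), VALIDATE:-, TRANSFORM:-, EMIT:-] out:-; bubbles=3
Tick 2: [PARSE:P2(v=10,ok=F), VALIDATE:P1(v=10,ok=F), TRANSFORM:-, EMIT:-] out:-; bubbles=2
Tick 3: [PARSE:P3(v=6,ok=F), VALIDATE:P2(v=10,ok=T), TRANSFORM:P1(v=0,ok=F), EMIT:-] out:-; bubbles=1
Tick 4: [PARSE:P4(v=7,ok=F), VALIDATE:P3(v=6,ok=F), TRANSFORM:P2(v=30,ok=T), EMIT:P1(v=0,ok=F)] out:-; bubbles=0
Tick 5: [PARSE:-, VALIDATE:P4(v=7,ok=T), TRANSFORM:P3(v=0,ok=F), EMIT:P2(v=30,ok=T)] out:P1(v=0); bubbles=1
Tick 6: [PARSE:P5(v=2,ok=F), VALIDATE:-, TRANSFORM:P4(v=21,ok=T), EMIT:P3(v=0,ok=F)] out:P2(v=30); bubbles=1
Tick 7: [PARSE:P6(v=10,ok=F), VALIDATE:P5(v=2,ok=F), TRANSFORM:-, EMIT:P4(v=21,ok=T)] out:P3(v=0); bubbles=1
Tick 8: [PARSE:-, VALIDATE:P6(v=10,ok=T), TRANSFORM:P5(v=0,ok=F), EMIT:-] out:P4(v=21); bubbles=2
Tick 9: [PARSE:-, VALIDATE:-, TRANSFORM:P6(v=30,ok=T), EMIT:P5(v=0,ok=F)] out:-; bubbles=2
Tick 10: [PARSE:-, VALIDATE:-, TRANSFORM:-, EMIT:P6(v=30,ok=T)] out:P5(v=0); bubbles=3
Tick 11: [PARSE:-, VALIDATE:-, TRANSFORM:-, EMIT:-] out:P6(v=30); bubbles=4
Total bubble-slots: 20

Answer: 20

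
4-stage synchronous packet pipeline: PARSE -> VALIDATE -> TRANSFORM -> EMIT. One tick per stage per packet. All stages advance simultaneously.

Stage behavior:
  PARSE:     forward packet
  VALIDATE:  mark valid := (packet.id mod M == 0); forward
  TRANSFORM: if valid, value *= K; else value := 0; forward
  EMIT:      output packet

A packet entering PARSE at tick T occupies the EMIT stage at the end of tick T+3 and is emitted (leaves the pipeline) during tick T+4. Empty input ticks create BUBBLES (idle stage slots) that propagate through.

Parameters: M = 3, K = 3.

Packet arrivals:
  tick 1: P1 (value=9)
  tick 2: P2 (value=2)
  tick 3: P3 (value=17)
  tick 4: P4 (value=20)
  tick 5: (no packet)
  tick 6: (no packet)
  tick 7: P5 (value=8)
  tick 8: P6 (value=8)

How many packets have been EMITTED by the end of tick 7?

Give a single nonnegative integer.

Answer: 3

Derivation:
Tick 1: [PARSE:P1(v=9,ok=F), VALIDATE:-, TRANSFORM:-, EMIT:-] out:-; in:P1
Tick 2: [PARSE:P2(v=2,ok=F), VALIDATE:P1(v=9,ok=F), TRANSFORM:-, EMIT:-] out:-; in:P2
Tick 3: [PARSE:P3(v=17,ok=F), VALIDATE:P2(v=2,ok=F), TRANSFORM:P1(v=0,ok=F), EMIT:-] out:-; in:P3
Tick 4: [PARSE:P4(v=20,ok=F), VALIDATE:P3(v=17,ok=T), TRANSFORM:P2(v=0,ok=F), EMIT:P1(v=0,ok=F)] out:-; in:P4
Tick 5: [PARSE:-, VALIDATE:P4(v=20,ok=F), TRANSFORM:P3(v=51,ok=T), EMIT:P2(v=0,ok=F)] out:P1(v=0); in:-
Tick 6: [PARSE:-, VALIDATE:-, TRANSFORM:P4(v=0,ok=F), EMIT:P3(v=51,ok=T)] out:P2(v=0); in:-
Tick 7: [PARSE:P5(v=8,ok=F), VALIDATE:-, TRANSFORM:-, EMIT:P4(v=0,ok=F)] out:P3(v=51); in:P5
Emitted by tick 7: ['P1', 'P2', 'P3']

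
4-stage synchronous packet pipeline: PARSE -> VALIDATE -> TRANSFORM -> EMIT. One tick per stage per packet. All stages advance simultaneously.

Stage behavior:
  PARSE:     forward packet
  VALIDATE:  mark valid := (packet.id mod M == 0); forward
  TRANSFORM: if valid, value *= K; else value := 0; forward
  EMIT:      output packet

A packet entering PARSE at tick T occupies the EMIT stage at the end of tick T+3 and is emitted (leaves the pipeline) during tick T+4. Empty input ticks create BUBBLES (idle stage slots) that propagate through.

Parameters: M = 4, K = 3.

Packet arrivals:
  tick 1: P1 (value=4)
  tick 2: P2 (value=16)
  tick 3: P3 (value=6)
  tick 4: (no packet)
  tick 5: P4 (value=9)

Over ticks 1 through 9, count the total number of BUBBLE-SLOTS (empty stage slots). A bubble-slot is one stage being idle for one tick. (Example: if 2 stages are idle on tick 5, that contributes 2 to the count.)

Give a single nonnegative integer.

Answer: 20

Derivation:
Tick 1: [PARSE:P1(v=4,ok=F), VALIDATE:-, TRANSFORM:-, EMIT:-] out:-; bubbles=3
Tick 2: [PARSE:P2(v=16,ok=F), VALIDATE:P1(v=4,ok=F), TRANSFORM:-, EMIT:-] out:-; bubbles=2
Tick 3: [PARSE:P3(v=6,ok=F), VALIDATE:P2(v=16,ok=F), TRANSFORM:P1(v=0,ok=F), EMIT:-] out:-; bubbles=1
Tick 4: [PARSE:-, VALIDATE:P3(v=6,ok=F), TRANSFORM:P2(v=0,ok=F), EMIT:P1(v=0,ok=F)] out:-; bubbles=1
Tick 5: [PARSE:P4(v=9,ok=F), VALIDATE:-, TRANSFORM:P3(v=0,ok=F), EMIT:P2(v=0,ok=F)] out:P1(v=0); bubbles=1
Tick 6: [PARSE:-, VALIDATE:P4(v=9,ok=T), TRANSFORM:-, EMIT:P3(v=0,ok=F)] out:P2(v=0); bubbles=2
Tick 7: [PARSE:-, VALIDATE:-, TRANSFORM:P4(v=27,ok=T), EMIT:-] out:P3(v=0); bubbles=3
Tick 8: [PARSE:-, VALIDATE:-, TRANSFORM:-, EMIT:P4(v=27,ok=T)] out:-; bubbles=3
Tick 9: [PARSE:-, VALIDATE:-, TRANSFORM:-, EMIT:-] out:P4(v=27); bubbles=4
Total bubble-slots: 20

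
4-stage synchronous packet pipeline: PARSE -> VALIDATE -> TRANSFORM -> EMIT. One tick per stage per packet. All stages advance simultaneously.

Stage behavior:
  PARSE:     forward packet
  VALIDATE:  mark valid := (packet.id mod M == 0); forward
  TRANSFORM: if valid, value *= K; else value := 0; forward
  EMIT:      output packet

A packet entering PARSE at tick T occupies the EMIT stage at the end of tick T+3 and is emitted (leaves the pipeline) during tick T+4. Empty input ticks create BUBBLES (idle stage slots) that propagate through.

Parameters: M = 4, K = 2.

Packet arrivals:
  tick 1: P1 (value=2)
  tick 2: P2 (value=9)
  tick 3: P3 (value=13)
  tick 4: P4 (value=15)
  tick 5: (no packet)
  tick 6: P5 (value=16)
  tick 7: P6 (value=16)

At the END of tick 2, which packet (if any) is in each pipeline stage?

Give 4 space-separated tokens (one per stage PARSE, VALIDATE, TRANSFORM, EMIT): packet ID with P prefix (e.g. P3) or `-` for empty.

Tick 1: [PARSE:P1(v=2,ok=F), VALIDATE:-, TRANSFORM:-, EMIT:-] out:-; in:P1
Tick 2: [PARSE:P2(v=9,ok=F), VALIDATE:P1(v=2,ok=F), TRANSFORM:-, EMIT:-] out:-; in:P2
At end of tick 2: ['P2', 'P1', '-', '-']

Answer: P2 P1 - -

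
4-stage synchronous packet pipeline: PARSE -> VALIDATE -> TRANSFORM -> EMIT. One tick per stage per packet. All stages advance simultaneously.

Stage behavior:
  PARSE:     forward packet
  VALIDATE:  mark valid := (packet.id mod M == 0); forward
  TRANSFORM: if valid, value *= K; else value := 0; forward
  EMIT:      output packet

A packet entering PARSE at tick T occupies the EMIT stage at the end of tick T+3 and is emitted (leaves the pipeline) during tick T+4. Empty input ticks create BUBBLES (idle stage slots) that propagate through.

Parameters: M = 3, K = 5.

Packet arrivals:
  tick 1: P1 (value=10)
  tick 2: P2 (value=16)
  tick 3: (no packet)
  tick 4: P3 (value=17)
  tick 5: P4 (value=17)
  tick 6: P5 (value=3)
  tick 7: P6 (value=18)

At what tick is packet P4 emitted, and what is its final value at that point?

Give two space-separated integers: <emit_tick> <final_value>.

Tick 1: [PARSE:P1(v=10,ok=F), VALIDATE:-, TRANSFORM:-, EMIT:-] out:-; in:P1
Tick 2: [PARSE:P2(v=16,ok=F), VALIDATE:P1(v=10,ok=F), TRANSFORM:-, EMIT:-] out:-; in:P2
Tick 3: [PARSE:-, VALIDATE:P2(v=16,ok=F), TRANSFORM:P1(v=0,ok=F), EMIT:-] out:-; in:-
Tick 4: [PARSE:P3(v=17,ok=F), VALIDATE:-, TRANSFORM:P2(v=0,ok=F), EMIT:P1(v=0,ok=F)] out:-; in:P3
Tick 5: [PARSE:P4(v=17,ok=F), VALIDATE:P3(v=17,ok=T), TRANSFORM:-, EMIT:P2(v=0,ok=F)] out:P1(v=0); in:P4
Tick 6: [PARSE:P5(v=3,ok=F), VALIDATE:P4(v=17,ok=F), TRANSFORM:P3(v=85,ok=T), EMIT:-] out:P2(v=0); in:P5
Tick 7: [PARSE:P6(v=18,ok=F), VALIDATE:P5(v=3,ok=F), TRANSFORM:P4(v=0,ok=F), EMIT:P3(v=85,ok=T)] out:-; in:P6
Tick 8: [PARSE:-, VALIDATE:P6(v=18,ok=T), TRANSFORM:P5(v=0,ok=F), EMIT:P4(v=0,ok=F)] out:P3(v=85); in:-
Tick 9: [PARSE:-, VALIDATE:-, TRANSFORM:P6(v=90,ok=T), EMIT:P5(v=0,ok=F)] out:P4(v=0); in:-
Tick 10: [PARSE:-, VALIDATE:-, TRANSFORM:-, EMIT:P6(v=90,ok=T)] out:P5(v=0); in:-
Tick 11: [PARSE:-, VALIDATE:-, TRANSFORM:-, EMIT:-] out:P6(v=90); in:-
P4: arrives tick 5, valid=False (id=4, id%3=1), emit tick 9, final value 0

Answer: 9 0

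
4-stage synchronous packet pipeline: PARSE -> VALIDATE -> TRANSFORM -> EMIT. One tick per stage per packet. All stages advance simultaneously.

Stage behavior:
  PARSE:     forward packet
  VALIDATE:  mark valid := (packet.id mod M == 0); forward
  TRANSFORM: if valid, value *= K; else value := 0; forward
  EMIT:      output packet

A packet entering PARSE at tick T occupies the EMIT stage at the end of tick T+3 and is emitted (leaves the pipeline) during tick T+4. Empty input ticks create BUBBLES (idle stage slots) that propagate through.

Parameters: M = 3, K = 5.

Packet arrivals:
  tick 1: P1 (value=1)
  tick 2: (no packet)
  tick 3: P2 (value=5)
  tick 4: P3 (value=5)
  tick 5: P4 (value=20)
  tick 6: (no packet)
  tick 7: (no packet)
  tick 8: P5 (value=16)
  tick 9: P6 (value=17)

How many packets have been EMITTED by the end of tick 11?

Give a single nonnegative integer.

Tick 1: [PARSE:P1(v=1,ok=F), VALIDATE:-, TRANSFORM:-, EMIT:-] out:-; in:P1
Tick 2: [PARSE:-, VALIDATE:P1(v=1,ok=F), TRANSFORM:-, EMIT:-] out:-; in:-
Tick 3: [PARSE:P2(v=5,ok=F), VALIDATE:-, TRANSFORM:P1(v=0,ok=F), EMIT:-] out:-; in:P2
Tick 4: [PARSE:P3(v=5,ok=F), VALIDATE:P2(v=5,ok=F), TRANSFORM:-, EMIT:P1(v=0,ok=F)] out:-; in:P3
Tick 5: [PARSE:P4(v=20,ok=F), VALIDATE:P3(v=5,ok=T), TRANSFORM:P2(v=0,ok=F), EMIT:-] out:P1(v=0); in:P4
Tick 6: [PARSE:-, VALIDATE:P4(v=20,ok=F), TRANSFORM:P3(v=25,ok=T), EMIT:P2(v=0,ok=F)] out:-; in:-
Tick 7: [PARSE:-, VALIDATE:-, TRANSFORM:P4(v=0,ok=F), EMIT:P3(v=25,ok=T)] out:P2(v=0); in:-
Tick 8: [PARSE:P5(v=16,ok=F), VALIDATE:-, TRANSFORM:-, EMIT:P4(v=0,ok=F)] out:P3(v=25); in:P5
Tick 9: [PARSE:P6(v=17,ok=F), VALIDATE:P5(v=16,ok=F), TRANSFORM:-, EMIT:-] out:P4(v=0); in:P6
Tick 10: [PARSE:-, VALIDATE:P6(v=17,ok=T), TRANSFORM:P5(v=0,ok=F), EMIT:-] out:-; in:-
Tick 11: [PARSE:-, VALIDATE:-, TRANSFORM:P6(v=85,ok=T), EMIT:P5(v=0,ok=F)] out:-; in:-
Emitted by tick 11: ['P1', 'P2', 'P3', 'P4']

Answer: 4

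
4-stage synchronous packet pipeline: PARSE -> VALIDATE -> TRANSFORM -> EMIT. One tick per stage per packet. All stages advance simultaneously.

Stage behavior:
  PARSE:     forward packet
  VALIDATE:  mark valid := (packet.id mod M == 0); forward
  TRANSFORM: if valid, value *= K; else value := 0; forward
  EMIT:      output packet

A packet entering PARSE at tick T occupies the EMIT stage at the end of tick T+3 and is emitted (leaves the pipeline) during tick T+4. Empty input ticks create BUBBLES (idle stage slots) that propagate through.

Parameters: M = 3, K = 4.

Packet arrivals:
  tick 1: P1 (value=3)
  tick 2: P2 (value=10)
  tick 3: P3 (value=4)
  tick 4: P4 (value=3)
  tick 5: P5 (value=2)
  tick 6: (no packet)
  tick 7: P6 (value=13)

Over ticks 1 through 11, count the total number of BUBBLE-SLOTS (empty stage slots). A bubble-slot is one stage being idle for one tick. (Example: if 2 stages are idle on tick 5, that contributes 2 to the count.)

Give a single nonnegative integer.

Tick 1: [PARSE:P1(v=3,ok=F), VALIDATE:-, TRANSFORM:-, EMIT:-] out:-; bubbles=3
Tick 2: [PARSE:P2(v=10,ok=F), VALIDATE:P1(v=3,ok=F), TRANSFORM:-, EMIT:-] out:-; bubbles=2
Tick 3: [PARSE:P3(v=4,ok=F), VALIDATE:P2(v=10,ok=F), TRANSFORM:P1(v=0,ok=F), EMIT:-] out:-; bubbles=1
Tick 4: [PARSE:P4(v=3,ok=F), VALIDATE:P3(v=4,ok=T), TRANSFORM:P2(v=0,ok=F), EMIT:P1(v=0,ok=F)] out:-; bubbles=0
Tick 5: [PARSE:P5(v=2,ok=F), VALIDATE:P4(v=3,ok=F), TRANSFORM:P3(v=16,ok=T), EMIT:P2(v=0,ok=F)] out:P1(v=0); bubbles=0
Tick 6: [PARSE:-, VALIDATE:P5(v=2,ok=F), TRANSFORM:P4(v=0,ok=F), EMIT:P3(v=16,ok=T)] out:P2(v=0); bubbles=1
Tick 7: [PARSE:P6(v=13,ok=F), VALIDATE:-, TRANSFORM:P5(v=0,ok=F), EMIT:P4(v=0,ok=F)] out:P3(v=16); bubbles=1
Tick 8: [PARSE:-, VALIDATE:P6(v=13,ok=T), TRANSFORM:-, EMIT:P5(v=0,ok=F)] out:P4(v=0); bubbles=2
Tick 9: [PARSE:-, VALIDATE:-, TRANSFORM:P6(v=52,ok=T), EMIT:-] out:P5(v=0); bubbles=3
Tick 10: [PARSE:-, VALIDATE:-, TRANSFORM:-, EMIT:P6(v=52,ok=T)] out:-; bubbles=3
Tick 11: [PARSE:-, VALIDATE:-, TRANSFORM:-, EMIT:-] out:P6(v=52); bubbles=4
Total bubble-slots: 20

Answer: 20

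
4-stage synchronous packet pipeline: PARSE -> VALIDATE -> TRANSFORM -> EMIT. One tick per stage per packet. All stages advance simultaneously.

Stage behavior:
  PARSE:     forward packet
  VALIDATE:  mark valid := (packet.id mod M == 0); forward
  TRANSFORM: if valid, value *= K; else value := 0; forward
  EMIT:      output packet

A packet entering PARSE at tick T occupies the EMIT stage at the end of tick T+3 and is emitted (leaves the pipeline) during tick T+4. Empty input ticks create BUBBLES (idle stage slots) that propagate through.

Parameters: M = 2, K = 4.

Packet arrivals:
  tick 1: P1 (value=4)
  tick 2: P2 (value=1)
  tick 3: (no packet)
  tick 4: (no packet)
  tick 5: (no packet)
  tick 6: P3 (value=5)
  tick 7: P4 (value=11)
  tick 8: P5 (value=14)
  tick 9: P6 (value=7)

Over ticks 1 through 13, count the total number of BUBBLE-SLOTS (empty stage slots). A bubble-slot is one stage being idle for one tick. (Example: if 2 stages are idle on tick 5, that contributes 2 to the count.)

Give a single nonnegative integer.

Answer: 28

Derivation:
Tick 1: [PARSE:P1(v=4,ok=F), VALIDATE:-, TRANSFORM:-, EMIT:-] out:-; bubbles=3
Tick 2: [PARSE:P2(v=1,ok=F), VALIDATE:P1(v=4,ok=F), TRANSFORM:-, EMIT:-] out:-; bubbles=2
Tick 3: [PARSE:-, VALIDATE:P2(v=1,ok=T), TRANSFORM:P1(v=0,ok=F), EMIT:-] out:-; bubbles=2
Tick 4: [PARSE:-, VALIDATE:-, TRANSFORM:P2(v=4,ok=T), EMIT:P1(v=0,ok=F)] out:-; bubbles=2
Tick 5: [PARSE:-, VALIDATE:-, TRANSFORM:-, EMIT:P2(v=4,ok=T)] out:P1(v=0); bubbles=3
Tick 6: [PARSE:P3(v=5,ok=F), VALIDATE:-, TRANSFORM:-, EMIT:-] out:P2(v=4); bubbles=3
Tick 7: [PARSE:P4(v=11,ok=F), VALIDATE:P3(v=5,ok=F), TRANSFORM:-, EMIT:-] out:-; bubbles=2
Tick 8: [PARSE:P5(v=14,ok=F), VALIDATE:P4(v=11,ok=T), TRANSFORM:P3(v=0,ok=F), EMIT:-] out:-; bubbles=1
Tick 9: [PARSE:P6(v=7,ok=F), VALIDATE:P5(v=14,ok=F), TRANSFORM:P4(v=44,ok=T), EMIT:P3(v=0,ok=F)] out:-; bubbles=0
Tick 10: [PARSE:-, VALIDATE:P6(v=7,ok=T), TRANSFORM:P5(v=0,ok=F), EMIT:P4(v=44,ok=T)] out:P3(v=0); bubbles=1
Tick 11: [PARSE:-, VALIDATE:-, TRANSFORM:P6(v=28,ok=T), EMIT:P5(v=0,ok=F)] out:P4(v=44); bubbles=2
Tick 12: [PARSE:-, VALIDATE:-, TRANSFORM:-, EMIT:P6(v=28,ok=T)] out:P5(v=0); bubbles=3
Tick 13: [PARSE:-, VALIDATE:-, TRANSFORM:-, EMIT:-] out:P6(v=28); bubbles=4
Total bubble-slots: 28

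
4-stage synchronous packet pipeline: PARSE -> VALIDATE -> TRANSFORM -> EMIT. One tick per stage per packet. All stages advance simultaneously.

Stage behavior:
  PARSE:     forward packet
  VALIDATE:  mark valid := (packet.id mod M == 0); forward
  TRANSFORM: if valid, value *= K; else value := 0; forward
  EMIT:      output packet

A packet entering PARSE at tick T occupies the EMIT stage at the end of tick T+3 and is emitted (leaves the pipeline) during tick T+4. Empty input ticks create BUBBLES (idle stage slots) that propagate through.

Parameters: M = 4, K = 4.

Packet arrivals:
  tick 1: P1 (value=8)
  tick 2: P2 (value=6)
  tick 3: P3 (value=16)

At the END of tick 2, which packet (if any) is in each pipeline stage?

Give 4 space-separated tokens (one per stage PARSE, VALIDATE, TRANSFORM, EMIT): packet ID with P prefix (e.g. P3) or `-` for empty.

Tick 1: [PARSE:P1(v=8,ok=F), VALIDATE:-, TRANSFORM:-, EMIT:-] out:-; in:P1
Tick 2: [PARSE:P2(v=6,ok=F), VALIDATE:P1(v=8,ok=F), TRANSFORM:-, EMIT:-] out:-; in:P2
At end of tick 2: ['P2', 'P1', '-', '-']

Answer: P2 P1 - -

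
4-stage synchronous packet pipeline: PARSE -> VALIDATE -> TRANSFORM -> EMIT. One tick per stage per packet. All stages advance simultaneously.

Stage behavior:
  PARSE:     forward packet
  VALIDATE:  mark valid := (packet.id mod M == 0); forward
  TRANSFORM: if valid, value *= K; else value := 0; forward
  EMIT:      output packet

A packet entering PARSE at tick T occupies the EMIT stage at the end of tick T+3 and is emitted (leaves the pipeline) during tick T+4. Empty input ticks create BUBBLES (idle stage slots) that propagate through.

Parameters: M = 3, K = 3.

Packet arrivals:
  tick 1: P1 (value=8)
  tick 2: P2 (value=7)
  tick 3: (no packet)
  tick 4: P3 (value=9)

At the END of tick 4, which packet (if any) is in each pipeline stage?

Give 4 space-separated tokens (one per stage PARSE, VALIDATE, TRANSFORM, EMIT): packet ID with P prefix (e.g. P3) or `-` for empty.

Tick 1: [PARSE:P1(v=8,ok=F), VALIDATE:-, TRANSFORM:-, EMIT:-] out:-; in:P1
Tick 2: [PARSE:P2(v=7,ok=F), VALIDATE:P1(v=8,ok=F), TRANSFORM:-, EMIT:-] out:-; in:P2
Tick 3: [PARSE:-, VALIDATE:P2(v=7,ok=F), TRANSFORM:P1(v=0,ok=F), EMIT:-] out:-; in:-
Tick 4: [PARSE:P3(v=9,ok=F), VALIDATE:-, TRANSFORM:P2(v=0,ok=F), EMIT:P1(v=0,ok=F)] out:-; in:P3
At end of tick 4: ['P3', '-', 'P2', 'P1']

Answer: P3 - P2 P1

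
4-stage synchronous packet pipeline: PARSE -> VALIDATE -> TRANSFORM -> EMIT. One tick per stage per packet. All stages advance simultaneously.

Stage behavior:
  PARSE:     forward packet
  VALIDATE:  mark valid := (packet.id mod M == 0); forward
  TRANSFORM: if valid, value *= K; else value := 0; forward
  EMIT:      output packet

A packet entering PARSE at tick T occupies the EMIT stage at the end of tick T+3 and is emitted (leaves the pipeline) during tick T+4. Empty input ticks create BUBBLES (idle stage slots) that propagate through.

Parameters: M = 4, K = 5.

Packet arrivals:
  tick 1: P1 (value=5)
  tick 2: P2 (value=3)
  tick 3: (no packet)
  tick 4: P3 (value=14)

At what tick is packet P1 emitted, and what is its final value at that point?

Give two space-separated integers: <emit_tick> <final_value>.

Answer: 5 0

Derivation:
Tick 1: [PARSE:P1(v=5,ok=F), VALIDATE:-, TRANSFORM:-, EMIT:-] out:-; in:P1
Tick 2: [PARSE:P2(v=3,ok=F), VALIDATE:P1(v=5,ok=F), TRANSFORM:-, EMIT:-] out:-; in:P2
Tick 3: [PARSE:-, VALIDATE:P2(v=3,ok=F), TRANSFORM:P1(v=0,ok=F), EMIT:-] out:-; in:-
Tick 4: [PARSE:P3(v=14,ok=F), VALIDATE:-, TRANSFORM:P2(v=0,ok=F), EMIT:P1(v=0,ok=F)] out:-; in:P3
Tick 5: [PARSE:-, VALIDATE:P3(v=14,ok=F), TRANSFORM:-, EMIT:P2(v=0,ok=F)] out:P1(v=0); in:-
Tick 6: [PARSE:-, VALIDATE:-, TRANSFORM:P3(v=0,ok=F), EMIT:-] out:P2(v=0); in:-
Tick 7: [PARSE:-, VALIDATE:-, TRANSFORM:-, EMIT:P3(v=0,ok=F)] out:-; in:-
Tick 8: [PARSE:-, VALIDATE:-, TRANSFORM:-, EMIT:-] out:P3(v=0); in:-
P1: arrives tick 1, valid=False (id=1, id%4=1), emit tick 5, final value 0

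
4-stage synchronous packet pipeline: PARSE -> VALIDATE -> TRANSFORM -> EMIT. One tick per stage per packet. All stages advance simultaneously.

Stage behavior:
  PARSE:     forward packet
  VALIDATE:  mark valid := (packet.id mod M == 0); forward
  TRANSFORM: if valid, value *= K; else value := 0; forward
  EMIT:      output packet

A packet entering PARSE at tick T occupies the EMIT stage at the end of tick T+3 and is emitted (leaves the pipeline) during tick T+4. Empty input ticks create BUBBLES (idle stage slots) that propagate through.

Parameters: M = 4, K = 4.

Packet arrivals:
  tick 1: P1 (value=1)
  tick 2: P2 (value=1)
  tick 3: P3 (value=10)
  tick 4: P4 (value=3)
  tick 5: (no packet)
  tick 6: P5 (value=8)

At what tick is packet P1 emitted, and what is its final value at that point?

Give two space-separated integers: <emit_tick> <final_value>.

Answer: 5 0

Derivation:
Tick 1: [PARSE:P1(v=1,ok=F), VALIDATE:-, TRANSFORM:-, EMIT:-] out:-; in:P1
Tick 2: [PARSE:P2(v=1,ok=F), VALIDATE:P1(v=1,ok=F), TRANSFORM:-, EMIT:-] out:-; in:P2
Tick 3: [PARSE:P3(v=10,ok=F), VALIDATE:P2(v=1,ok=F), TRANSFORM:P1(v=0,ok=F), EMIT:-] out:-; in:P3
Tick 4: [PARSE:P4(v=3,ok=F), VALIDATE:P3(v=10,ok=F), TRANSFORM:P2(v=0,ok=F), EMIT:P1(v=0,ok=F)] out:-; in:P4
Tick 5: [PARSE:-, VALIDATE:P4(v=3,ok=T), TRANSFORM:P3(v=0,ok=F), EMIT:P2(v=0,ok=F)] out:P1(v=0); in:-
Tick 6: [PARSE:P5(v=8,ok=F), VALIDATE:-, TRANSFORM:P4(v=12,ok=T), EMIT:P3(v=0,ok=F)] out:P2(v=0); in:P5
Tick 7: [PARSE:-, VALIDATE:P5(v=8,ok=F), TRANSFORM:-, EMIT:P4(v=12,ok=T)] out:P3(v=0); in:-
Tick 8: [PARSE:-, VALIDATE:-, TRANSFORM:P5(v=0,ok=F), EMIT:-] out:P4(v=12); in:-
Tick 9: [PARSE:-, VALIDATE:-, TRANSFORM:-, EMIT:P5(v=0,ok=F)] out:-; in:-
Tick 10: [PARSE:-, VALIDATE:-, TRANSFORM:-, EMIT:-] out:P5(v=0); in:-
P1: arrives tick 1, valid=False (id=1, id%4=1), emit tick 5, final value 0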